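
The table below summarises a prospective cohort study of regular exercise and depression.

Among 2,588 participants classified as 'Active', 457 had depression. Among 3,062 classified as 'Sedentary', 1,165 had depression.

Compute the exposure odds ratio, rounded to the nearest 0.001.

From the description: a = 457, b = 2131, c = 1165, d = 1897.
OR = (a·d)/(b·c) = (457 × 1897) / (2131 × 1165) = 866929 / 2482615 = 0.34920
Exposure is associated with lower odds of depression (OR = 0.35 < 1).

0.349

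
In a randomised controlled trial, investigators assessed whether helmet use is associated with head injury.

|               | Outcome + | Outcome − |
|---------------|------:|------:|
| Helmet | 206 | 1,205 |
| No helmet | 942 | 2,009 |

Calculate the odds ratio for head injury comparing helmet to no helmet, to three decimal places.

Cells: a = 206, b = 1205, c = 942, d = 2009.
OR = (a·d)/(b·c) = (206 × 2009) / (1205 × 942) = 413854 / 1135110 = 0.36459
Exposure is associated with lower odds of head injury (OR = 0.36 < 1).

0.365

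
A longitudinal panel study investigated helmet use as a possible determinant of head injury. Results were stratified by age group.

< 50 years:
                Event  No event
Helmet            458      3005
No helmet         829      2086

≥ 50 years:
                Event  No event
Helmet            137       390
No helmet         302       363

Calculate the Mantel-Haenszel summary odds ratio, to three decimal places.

OR_MH = Σ(aᵢdᵢ/nᵢ) / Σ(bᵢcᵢ/nᵢ), where nᵢ is the stratum total.
Stratum 1 (< 50 years): n = 6378; a·d/n = 458·2086/6378 = 149.7943; b·c/n = 3005·829/6378 = 390.5840
Stratum 2 (≥ 50 years): n = 1192; a·d/n = 137·363/1192 = 41.7206; b·c/n = 390·302/1192 = 98.8087
OR_MH = (149.7943 + 41.7206) / (390.5840 + 98.8087) = 191.5149 / 489.3928 = 0.39133

0.391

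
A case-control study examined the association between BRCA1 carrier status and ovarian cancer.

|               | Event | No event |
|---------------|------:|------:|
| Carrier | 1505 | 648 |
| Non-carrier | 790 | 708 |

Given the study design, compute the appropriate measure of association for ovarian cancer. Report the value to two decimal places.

2.08

Cells: a = 1505, b = 648, c = 790, d = 708.
This is a case-control study: participants were sampled on outcome status, so risks in the source population cannot be estimated directly — relative risk is not valid here. The odds ratio is the appropriate measure.
OR = (a·d)/(b·c) = (1505 × 708) / (648 × 790) = 1065540 / 511920 = 2.08146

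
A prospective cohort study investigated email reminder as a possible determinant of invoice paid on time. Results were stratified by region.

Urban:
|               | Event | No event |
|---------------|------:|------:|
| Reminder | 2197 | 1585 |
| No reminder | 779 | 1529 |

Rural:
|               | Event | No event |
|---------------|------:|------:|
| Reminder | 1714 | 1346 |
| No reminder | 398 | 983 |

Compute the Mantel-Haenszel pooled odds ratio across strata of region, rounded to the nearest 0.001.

2.879

OR_MH = Σ(aᵢdᵢ/nᵢ) / Σ(bᵢcᵢ/nᵢ), where nᵢ is the stratum total.
Stratum 1 (Urban): n = 6090; a·d/n = 2197·1529/6090 = 551.5949; b·c/n = 1585·779/6090 = 202.7447
Stratum 2 (Rural): n = 4441; a·d/n = 1714·983/4441 = 379.3880; b·c/n = 1346·398/4441 = 120.6278
OR_MH = (551.5949 + 379.3880) / (202.7447 + 120.6278) = 930.9829 / 323.3724 = 2.87898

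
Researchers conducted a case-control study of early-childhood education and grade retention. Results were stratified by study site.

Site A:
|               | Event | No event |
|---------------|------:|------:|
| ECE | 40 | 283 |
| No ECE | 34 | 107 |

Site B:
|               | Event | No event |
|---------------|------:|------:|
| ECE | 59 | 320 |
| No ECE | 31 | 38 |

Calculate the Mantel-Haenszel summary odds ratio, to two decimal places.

0.33

OR_MH = Σ(aᵢdᵢ/nᵢ) / Σ(bᵢcᵢ/nᵢ), where nᵢ is the stratum total.
Stratum 1 (Site A): n = 464; a·d/n = 40·107/464 = 9.2241; b·c/n = 283·34/464 = 20.7371
Stratum 2 (Site B): n = 448; a·d/n = 59·38/448 = 5.0045; b·c/n = 320·31/448 = 22.1429
OR_MH = (9.2241 + 5.0045) / (20.7371 + 22.1429) = 14.2286 / 42.8799 = 0.33182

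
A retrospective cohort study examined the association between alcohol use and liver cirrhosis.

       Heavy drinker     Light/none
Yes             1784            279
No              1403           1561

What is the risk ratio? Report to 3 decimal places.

3.692

Reading the table with exposure as columns: a = 1784 (Heavy drinker, case), b = 1403 (Heavy drinker, non-case), c = 279 (Light/none, case), d = 1561.
Risk in exposed = 1784/3187 = 0.55977; risk in unexposed = 279/1840 = 0.15163.
RR = 0.55977 / 0.15163 = 3.69170
The risk among the exposed is 3.69 times that among the unexposed.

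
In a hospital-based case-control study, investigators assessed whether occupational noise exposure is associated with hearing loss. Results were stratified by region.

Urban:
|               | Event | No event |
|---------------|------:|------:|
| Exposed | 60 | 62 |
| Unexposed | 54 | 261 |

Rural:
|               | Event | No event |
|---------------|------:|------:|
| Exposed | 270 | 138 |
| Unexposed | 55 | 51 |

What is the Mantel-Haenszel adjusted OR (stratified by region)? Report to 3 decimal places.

OR_MH = Σ(aᵢdᵢ/nᵢ) / Σ(bᵢcᵢ/nᵢ), where nᵢ is the stratum total.
Stratum 1 (Urban): n = 437; a·d/n = 60·261/437 = 35.8352; b·c/n = 62·54/437 = 7.6613
Stratum 2 (Rural): n = 514; a·d/n = 270·51/514 = 26.7899; b·c/n = 138·55/514 = 14.7665
OR_MH = (35.8352 + 26.7899) / (7.6613 + 14.7665) = 62.6251 / 22.4279 = 2.79229

2.792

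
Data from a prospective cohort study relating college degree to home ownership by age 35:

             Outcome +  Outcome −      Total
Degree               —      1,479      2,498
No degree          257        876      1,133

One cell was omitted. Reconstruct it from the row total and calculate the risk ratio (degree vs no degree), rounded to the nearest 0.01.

1.80

The missing cell is in the exposed row: 2498 − 1479 = 1019.
So a = 1019, b = 1479, c = 257, d = 876.
RR = [a/(a+b)] / [c/(c+d)] = (1019/2498) / (257/1133) = 0.40793/0.22683 = 1.79837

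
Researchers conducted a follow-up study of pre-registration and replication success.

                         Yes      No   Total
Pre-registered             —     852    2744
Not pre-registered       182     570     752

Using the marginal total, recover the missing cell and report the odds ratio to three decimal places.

6.955

The missing cell is in the exposed row: 2744 − 852 = 1892.
So a = 1892, b = 852, c = 182, d = 570.
OR = (a·d)/(b·c) = (1892 × 570) / (852 × 182) = 1078440 / 155064 = 6.95481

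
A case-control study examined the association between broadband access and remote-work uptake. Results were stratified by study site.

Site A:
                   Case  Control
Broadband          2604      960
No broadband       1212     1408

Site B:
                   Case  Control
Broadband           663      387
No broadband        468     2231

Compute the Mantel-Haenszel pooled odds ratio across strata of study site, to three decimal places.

4.176

OR_MH = Σ(aᵢdᵢ/nᵢ) / Σ(bᵢcᵢ/nᵢ), where nᵢ is the stratum total.
Stratum 1 (Site A): n = 6184; a·d/n = 2604·1408/6184 = 592.8900; b·c/n = 960·1212/6184 = 188.1501
Stratum 2 (Site B): n = 3749; a·d/n = 663·2231/3749 = 394.5460; b·c/n = 387·468/3749 = 48.3105
OR_MH = (592.8900 + 394.5460) / (188.1501 + 48.3105) = 987.4361 / 236.4605 = 4.17590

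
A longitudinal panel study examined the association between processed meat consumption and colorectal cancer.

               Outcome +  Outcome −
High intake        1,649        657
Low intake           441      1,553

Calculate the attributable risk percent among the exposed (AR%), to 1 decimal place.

69.1

Cells: a = 1649, b = 657, c = 441, d = 1553.
Risk in exposed = 1649/2306 = 0.71509; risk in unexposed = 441/1994 = 0.22116.
RR = 0.71509/0.22116 = 3.23331
AR% = (RR − 1)/RR × 100 = (3.23331 − 1)/3.23331 × 100 = 69.0720%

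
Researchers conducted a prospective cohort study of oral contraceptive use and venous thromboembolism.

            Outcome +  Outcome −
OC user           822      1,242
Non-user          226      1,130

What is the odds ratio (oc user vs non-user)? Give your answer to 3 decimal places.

Cells: a = 822, b = 1242, c = 226, d = 1130.
OR = (a·d)/(b·c) = (822 × 1130) / (1242 × 226) = 928860 / 280692 = 3.30918
The odds of venous thromboembolism are about 3.31 times as high in the oc user group.

3.309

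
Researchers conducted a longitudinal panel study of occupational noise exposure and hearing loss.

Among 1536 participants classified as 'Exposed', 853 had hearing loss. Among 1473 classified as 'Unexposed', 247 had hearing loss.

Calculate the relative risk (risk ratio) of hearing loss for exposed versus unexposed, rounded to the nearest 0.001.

From the description: a = 853, b = 683, c = 247, d = 1226.
Risk in exposed = 853/1536 = 0.55534; risk in unexposed = 247/1473 = 0.16768.
RR = 0.55534 / 0.16768 = 3.31180
The risk among the exposed is 3.31 times that among the unexposed.

3.312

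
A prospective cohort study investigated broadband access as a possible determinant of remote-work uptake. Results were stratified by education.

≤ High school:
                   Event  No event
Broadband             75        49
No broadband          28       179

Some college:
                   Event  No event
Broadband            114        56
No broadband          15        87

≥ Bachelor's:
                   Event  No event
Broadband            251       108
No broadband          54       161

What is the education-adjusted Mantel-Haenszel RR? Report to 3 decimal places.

3.424

RR_MH = Σ(aᵢ·n₀ᵢ/nᵢ) / Σ(cᵢ·n₁ᵢ/nᵢ), with n₁ᵢ = aᵢ+bᵢ (exposed), n₀ᵢ = cᵢ+dᵢ (unexposed), nᵢ = n₁ᵢ+n₀ᵢ.
Stratum 1 (≤ High school): n₁ = 124, n₀ = 207, n = 331; a·n₀/n = 75·207/331 = 46.9033; c·n₁/n = 28·124/331 = 10.4894
Stratum 2 (Some college): n₁ = 170, n₀ = 102, n = 272; a·n₀/n = 114·102/272 = 42.7500; c·n₁/n = 15·170/272 = 9.3750
Stratum 3 (≥ Bachelor's): n₁ = 359, n₀ = 215, n = 574; a·n₀/n = 251·215/574 = 94.0157; c·n₁/n = 54·359/574 = 33.7735
RR_MH = (46.9033 + 42.7500 + 94.0157) / (10.4894 + 9.3750 + 33.7735) = 183.6690 / 53.6379 = 3.42424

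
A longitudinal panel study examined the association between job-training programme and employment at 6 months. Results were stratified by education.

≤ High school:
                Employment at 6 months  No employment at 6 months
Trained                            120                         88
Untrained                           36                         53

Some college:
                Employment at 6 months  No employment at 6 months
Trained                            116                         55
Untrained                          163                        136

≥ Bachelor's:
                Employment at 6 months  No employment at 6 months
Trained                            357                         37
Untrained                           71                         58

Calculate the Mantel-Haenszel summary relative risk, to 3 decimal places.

RR_MH = Σ(aᵢ·n₀ᵢ/nᵢ) / Σ(cᵢ·n₁ᵢ/nᵢ), with n₁ᵢ = aᵢ+bᵢ (exposed), n₀ᵢ = cᵢ+dᵢ (unexposed), nᵢ = n₁ᵢ+n₀ᵢ.
Stratum 1 (≤ High school): n₁ = 208, n₀ = 89, n = 297; a·n₀/n = 120·89/297 = 35.9596; c·n₁/n = 36·208/297 = 25.2121
Stratum 2 (Some college): n₁ = 171, n₀ = 299, n = 470; a·n₀/n = 116·299/470 = 73.7957; c·n₁/n = 163·171/470 = 59.3043
Stratum 3 (≥ Bachelor's): n₁ = 394, n₀ = 129, n = 523; a·n₀/n = 357·129/523 = 88.0554; c·n₁/n = 71·394/523 = 53.4876
RR_MH = (35.9596 + 73.7957 + 88.0554) / (25.2121 + 59.3043 + 53.4876) = 197.8108 / 138.0039 = 1.43337

1.433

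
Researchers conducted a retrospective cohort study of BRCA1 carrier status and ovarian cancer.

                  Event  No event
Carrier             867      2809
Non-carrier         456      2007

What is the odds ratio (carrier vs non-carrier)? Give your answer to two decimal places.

Cells: a = 867, b = 2809, c = 456, d = 2007.
OR = (a·d)/(b·c) = (867 × 2007) / (2809 × 456) = 1740069 / 1280904 = 1.35847
The odds of ovarian cancer are about 1.36 times as high in the carrier group.

1.36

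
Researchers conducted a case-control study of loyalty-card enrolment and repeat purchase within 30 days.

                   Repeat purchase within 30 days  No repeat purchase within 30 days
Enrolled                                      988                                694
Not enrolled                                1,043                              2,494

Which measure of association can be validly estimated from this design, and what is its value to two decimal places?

3.40

Cells: a = 988, b = 694, c = 1043, d = 2494.
This is a case-control study: participants were sampled on outcome status, so risks in the source population cannot be estimated directly — relative risk is not valid here. The odds ratio is the appropriate measure.
OR = (a·d)/(b·c) = (988 × 2494) / (694 × 1043) = 2464072 / 723842 = 3.40416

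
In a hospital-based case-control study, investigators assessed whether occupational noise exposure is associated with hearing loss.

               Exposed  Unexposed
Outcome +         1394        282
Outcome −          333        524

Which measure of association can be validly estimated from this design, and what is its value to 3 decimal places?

7.779

Reading the table with exposure as columns: a = 1394 (Exposed, case), b = 333 (Exposed, non-case), c = 282 (Unexposed, case), d = 524.
This is a hospital-based case-control study: participants were sampled on outcome status, so risks in the source population cannot be estimated directly — relative risk is not valid here. The odds ratio is the appropriate measure.
OR = (a·d)/(b·c) = (1394 × 524) / (333 × 282) = 730456 / 93906 = 7.77859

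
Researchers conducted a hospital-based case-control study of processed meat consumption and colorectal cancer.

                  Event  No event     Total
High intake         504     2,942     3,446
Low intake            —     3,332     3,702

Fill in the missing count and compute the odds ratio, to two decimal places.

The missing cell is in the unexposed row: 3702 − 3332 = 370.
So a = 504, b = 2942, c = 370, d = 3332.
OR = (a·d)/(b·c) = (504 × 3332) / (2942 × 370) = 1679328 / 1088540 = 1.54273

1.54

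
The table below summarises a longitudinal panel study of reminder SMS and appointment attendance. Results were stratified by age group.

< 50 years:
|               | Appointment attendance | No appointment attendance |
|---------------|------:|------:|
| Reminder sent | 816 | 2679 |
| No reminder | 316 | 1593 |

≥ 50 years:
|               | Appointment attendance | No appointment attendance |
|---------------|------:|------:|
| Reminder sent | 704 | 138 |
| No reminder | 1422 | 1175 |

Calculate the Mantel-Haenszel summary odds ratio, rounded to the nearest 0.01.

2.25

OR_MH = Σ(aᵢdᵢ/nᵢ) / Σ(bᵢcᵢ/nᵢ), where nᵢ is the stratum total.
Stratum 1 (< 50 years): n = 5404; a·d/n = 816·1593/5404 = 240.5418; b·c/n = 2679·316/5404 = 156.6551
Stratum 2 (≥ 50 years): n = 3439; a·d/n = 704·1175/3439 = 240.5350; b·c/n = 138·1422/3439 = 57.0619
OR_MH = (240.5418 + 240.5350) / (156.6551 + 57.0619) = 481.0769 / 213.7170 = 2.25100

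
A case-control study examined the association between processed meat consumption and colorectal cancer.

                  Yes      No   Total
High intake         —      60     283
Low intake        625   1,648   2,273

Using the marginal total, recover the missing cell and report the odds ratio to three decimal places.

9.800

The missing cell is in the exposed row: 283 − 60 = 223.
So a = 223, b = 60, c = 625, d = 1648.
OR = (a·d)/(b·c) = (223 × 1648) / (60 × 625) = 367504 / 37500 = 9.80011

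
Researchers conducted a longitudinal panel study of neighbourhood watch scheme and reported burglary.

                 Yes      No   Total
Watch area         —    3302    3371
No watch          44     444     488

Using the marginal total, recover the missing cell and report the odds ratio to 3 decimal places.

The missing cell is in the exposed row: 3371 − 3302 = 69.
So a = 69, b = 3302, c = 44, d = 444.
OR = (a·d)/(b·c) = (69 × 444) / (3302 × 44) = 30636 / 145288 = 0.21086

0.211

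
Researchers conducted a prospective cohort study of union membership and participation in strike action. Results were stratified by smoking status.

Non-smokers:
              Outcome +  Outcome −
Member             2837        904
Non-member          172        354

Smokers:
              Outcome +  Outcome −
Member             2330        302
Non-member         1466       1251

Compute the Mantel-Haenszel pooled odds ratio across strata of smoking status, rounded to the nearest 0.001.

OR_MH = Σ(aᵢdᵢ/nᵢ) / Σ(bᵢcᵢ/nᵢ), where nᵢ is the stratum total.
Stratum 1 (Non-smokers): n = 4267; a·d/n = 2837·354/4267 = 235.3640; b·c/n = 904·172/4267 = 36.4397
Stratum 2 (Smokers): n = 5349; a·d/n = 2330·1251/5349 = 544.9299; b·c/n = 302·1466/5349 = 82.7691
OR_MH = (235.3640 + 544.9299) / (36.4397 + 82.7691) = 780.2938 / 119.2088 = 6.54561

6.546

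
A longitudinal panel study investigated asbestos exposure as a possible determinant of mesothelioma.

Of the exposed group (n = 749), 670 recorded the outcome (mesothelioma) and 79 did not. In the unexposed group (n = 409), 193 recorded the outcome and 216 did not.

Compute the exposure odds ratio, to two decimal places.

From the description: a = 670, b = 79, c = 193, d = 216.
OR = (a·d)/(b·c) = (670 × 216) / (79 × 193) = 144720 / 15247 = 9.49170
The odds of mesothelioma are about 9.49 times as high in the exposed group.

9.49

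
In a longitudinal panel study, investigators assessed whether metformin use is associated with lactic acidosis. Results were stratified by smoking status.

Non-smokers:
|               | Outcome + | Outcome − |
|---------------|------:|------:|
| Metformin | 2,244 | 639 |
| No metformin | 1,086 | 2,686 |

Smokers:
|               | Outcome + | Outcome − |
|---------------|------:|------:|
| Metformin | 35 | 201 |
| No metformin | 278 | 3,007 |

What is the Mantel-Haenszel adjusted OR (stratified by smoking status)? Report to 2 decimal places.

7.79

OR_MH = Σ(aᵢdᵢ/nᵢ) / Σ(bᵢcᵢ/nᵢ), where nᵢ is the stratum total.
Stratum 1 (Non-smokers): n = 6655; a·d/n = 2244·2686/6655 = 905.6926; b·c/n = 639·1086/6655 = 104.2756
Stratum 2 (Smokers): n = 3521; a·d/n = 35·3007/3521 = 29.8907; b·c/n = 201·278/3521 = 15.8699
OR_MH = (905.6926 + 29.8907) / (104.2756 + 15.8699) = 935.5832 / 120.1455 = 7.78708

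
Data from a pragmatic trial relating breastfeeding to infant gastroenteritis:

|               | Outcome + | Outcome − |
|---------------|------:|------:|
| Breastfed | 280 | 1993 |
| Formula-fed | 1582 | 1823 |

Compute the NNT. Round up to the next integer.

Risk in treated group = 280/2273 = 0.12319; risk in control = 1582/3405 = 0.46461.
Absolute risk reduction = 0.46461 − 0.12319 = 0.34143
NNT = 1 / ARR = 1 / 0.34143 = 2.929 → round up → 3

3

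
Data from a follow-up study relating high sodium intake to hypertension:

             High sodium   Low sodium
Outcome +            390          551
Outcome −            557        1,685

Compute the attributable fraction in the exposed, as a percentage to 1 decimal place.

40.2

Reading the table with exposure as columns: a = 390 (High sodium, case), b = 557 (High sodium, non-case), c = 551 (Low sodium, case), d = 1685.
Risk in exposed = 390/947 = 0.41183; risk in unexposed = 551/2236 = 0.24642.
RR = 0.41183/0.24642 = 1.67122
AR% = (RR − 1)/RR × 100 = (1.67122 − 1)/1.67122 × 100 = 40.1636%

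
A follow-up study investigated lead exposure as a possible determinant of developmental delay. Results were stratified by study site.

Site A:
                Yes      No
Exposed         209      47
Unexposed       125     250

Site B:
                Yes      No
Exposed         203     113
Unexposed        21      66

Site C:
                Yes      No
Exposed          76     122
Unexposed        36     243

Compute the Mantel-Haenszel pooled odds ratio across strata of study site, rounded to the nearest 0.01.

OR_MH = Σ(aᵢdᵢ/nᵢ) / Σ(bᵢcᵢ/nᵢ), where nᵢ is the stratum total.
Stratum 1 (Site A): n = 631; a·d/n = 209·250/631 = 82.8051; b·c/n = 47·125/631 = 9.3106
Stratum 2 (Site B): n = 403; a·d/n = 203·66/403 = 33.2457; b·c/n = 113·21/403 = 5.8883
Stratum 3 (Site C): n = 477; a·d/n = 76·243/477 = 38.7170; b·c/n = 122·36/477 = 9.2075
OR_MH = (82.8051 + 33.2457 + 38.7170) / (9.3106 + 5.8883 + 9.2075) = 154.7677 / 24.4065 = 6.34125

6.34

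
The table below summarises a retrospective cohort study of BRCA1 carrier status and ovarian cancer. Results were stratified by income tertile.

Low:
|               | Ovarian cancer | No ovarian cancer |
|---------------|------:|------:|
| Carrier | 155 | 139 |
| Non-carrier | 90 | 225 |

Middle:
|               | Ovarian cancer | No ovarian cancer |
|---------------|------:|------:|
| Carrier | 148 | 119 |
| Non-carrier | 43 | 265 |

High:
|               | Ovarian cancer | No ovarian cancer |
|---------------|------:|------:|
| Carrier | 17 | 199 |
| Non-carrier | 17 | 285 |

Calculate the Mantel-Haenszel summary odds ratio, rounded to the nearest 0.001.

3.748

OR_MH = Σ(aᵢdᵢ/nᵢ) / Σ(bᵢcᵢ/nᵢ), where nᵢ is the stratum total.
Stratum 1 (Low): n = 609; a·d/n = 155·225/609 = 57.2660; b·c/n = 139·90/609 = 20.5419
Stratum 2 (Middle): n = 575; a·d/n = 148·265/575 = 68.2087; b·c/n = 119·43/575 = 8.8991
Stratum 3 (High): n = 518; a·d/n = 17·285/518 = 9.3533; b·c/n = 199·17/518 = 6.5309
OR_MH = (57.2660 + 68.2087 + 9.3533) / (20.5419 + 8.8991 + 6.5309) = 134.8280 / 35.9719 = 3.74815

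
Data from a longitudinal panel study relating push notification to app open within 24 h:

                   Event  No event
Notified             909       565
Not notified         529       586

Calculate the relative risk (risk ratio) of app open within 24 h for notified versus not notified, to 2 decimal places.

1.30

Cells: a = 909, b = 565, c = 529, d = 586.
Risk in exposed = 909/1474 = 0.61669; risk in unexposed = 529/1115 = 0.47444.
RR = 0.61669 / 0.47444 = 1.29983
The risk among the exposed is 1.30 times that among the unexposed.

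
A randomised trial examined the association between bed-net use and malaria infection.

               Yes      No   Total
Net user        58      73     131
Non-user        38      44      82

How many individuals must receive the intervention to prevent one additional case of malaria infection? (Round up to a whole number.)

49

Risk in treated group = 58/131 = 0.44275; risk in control = 38/82 = 0.46341.
Absolute risk reduction = 0.46341 − 0.44275 = 0.02067
NNT = 1 / ARR = 1 / 0.02067 = 48.387 → round up → 49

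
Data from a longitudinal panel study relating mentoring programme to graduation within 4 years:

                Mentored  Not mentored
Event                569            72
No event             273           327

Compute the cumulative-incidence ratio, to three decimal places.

3.745

Reading the table with exposure as columns: a = 569 (Mentored, case), b = 273 (Mentored, non-case), c = 72 (Not mentored, case), d = 327.
Risk in exposed = 569/842 = 0.67577; risk in unexposed = 72/399 = 0.18045.
RR = 0.67577 / 0.18045 = 3.74490
The risk among the exposed is 3.74 times that among the unexposed.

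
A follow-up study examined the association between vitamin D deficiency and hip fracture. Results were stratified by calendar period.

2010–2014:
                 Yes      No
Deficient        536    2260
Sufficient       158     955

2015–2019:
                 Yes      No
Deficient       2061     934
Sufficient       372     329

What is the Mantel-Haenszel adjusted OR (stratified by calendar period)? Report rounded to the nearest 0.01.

OR_MH = Σ(aᵢdᵢ/nᵢ) / Σ(bᵢcᵢ/nᵢ), where nᵢ is the stratum total.
Stratum 1 (2010–2014): n = 3909; a·d/n = 536·955/3909 = 130.9491; b·c/n = 2260·158/3909 = 91.3482
Stratum 2 (2015–2019): n = 3696; a·d/n = 2061·329/3696 = 183.4602; b·c/n = 934·372/3696 = 94.0065
OR_MH = (130.9491 + 183.4602) / (91.3482 + 94.0065) = 314.4093 / 185.3547 = 1.69626

1.70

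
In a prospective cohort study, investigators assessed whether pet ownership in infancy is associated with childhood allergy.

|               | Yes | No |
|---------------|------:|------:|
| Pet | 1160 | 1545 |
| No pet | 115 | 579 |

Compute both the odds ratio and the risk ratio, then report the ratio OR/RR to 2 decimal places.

1.46

Cells: a = 1160, b = 1545, c = 115, d = 579.
OR = (1160·579)/(1545·115) = 671640/177675 = 3.78016
Risk in exposed = 1160/2705 = 0.42884; risk in unexposed = 115/694 = 0.16571; RR = 2.58793
OR/RR = 3.78016 / 2.58793 = 1.46069
The outcome is not rare, so the OR lies further from 1 than the RR.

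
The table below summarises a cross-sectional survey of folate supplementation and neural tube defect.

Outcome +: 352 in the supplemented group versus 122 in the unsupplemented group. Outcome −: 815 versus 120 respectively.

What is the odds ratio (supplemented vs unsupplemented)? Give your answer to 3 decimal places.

0.425

From the description: a = 352, b = 815, c = 122, d = 120.
OR = (a·d)/(b·c) = (352 × 120) / (815 × 122) = 42240 / 99430 = 0.42482
Exposure is associated with lower odds of neural tube defect (OR = 0.42 < 1).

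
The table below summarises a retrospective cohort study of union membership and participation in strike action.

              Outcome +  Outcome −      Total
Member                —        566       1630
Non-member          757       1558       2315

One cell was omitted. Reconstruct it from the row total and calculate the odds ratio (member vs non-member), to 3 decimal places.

3.869

The missing cell is in the exposed row: 1630 − 566 = 1064.
So a = 1064, b = 566, c = 757, d = 1558.
OR = (a·d)/(b·c) = (1064 × 1558) / (566 × 757) = 1657712 / 428462 = 3.86898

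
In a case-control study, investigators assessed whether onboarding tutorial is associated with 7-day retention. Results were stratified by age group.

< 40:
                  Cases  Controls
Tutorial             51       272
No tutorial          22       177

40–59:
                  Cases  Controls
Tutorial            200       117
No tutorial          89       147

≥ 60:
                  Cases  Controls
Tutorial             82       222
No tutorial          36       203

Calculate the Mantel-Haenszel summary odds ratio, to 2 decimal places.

2.25

OR_MH = Σ(aᵢdᵢ/nᵢ) / Σ(bᵢcᵢ/nᵢ), where nᵢ is the stratum total.
Stratum 1 (< 40): n = 522; a·d/n = 51·177/522 = 17.2931; b·c/n = 272·22/522 = 11.4636
Stratum 2 (40–59): n = 553; a·d/n = 200·147/553 = 53.1646; b·c/n = 117·89/553 = 18.8300
Stratum 3 (≥ 60): n = 543; a·d/n = 82·203/543 = 30.6556; b·c/n = 222·36/543 = 14.7182
OR_MH = (17.2931 + 53.1646 + 30.6556) / (11.4636 + 18.8300 + 14.7182) = 101.1133 / 45.0119 = 2.24637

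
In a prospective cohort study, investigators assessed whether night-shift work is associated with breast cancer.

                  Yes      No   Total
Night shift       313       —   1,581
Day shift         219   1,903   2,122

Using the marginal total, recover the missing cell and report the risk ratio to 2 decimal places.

1.92

The missing cell is in the exposed row: 1581 − 313 = 1268.
So a = 313, b = 1268, c = 219, d = 1903.
RR = [a/(a+b)] / [c/(c+d)] = (313/1581) / (219/2122) = 0.19798/0.10320 = 1.91829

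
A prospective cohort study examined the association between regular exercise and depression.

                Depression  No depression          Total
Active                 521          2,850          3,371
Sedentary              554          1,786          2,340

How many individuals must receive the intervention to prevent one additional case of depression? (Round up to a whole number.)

13

Risk in treated group = 521/3371 = 0.15455; risk in control = 554/2340 = 0.23675.
Absolute risk reduction = 0.23675 − 0.15455 = 0.08220
NNT = 1 / ARR = 1 / 0.08220 = 12.166 → round up → 13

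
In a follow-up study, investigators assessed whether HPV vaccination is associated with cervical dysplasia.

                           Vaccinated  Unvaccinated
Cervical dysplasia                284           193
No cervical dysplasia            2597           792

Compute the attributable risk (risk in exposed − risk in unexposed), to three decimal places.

-0.097

Reading the table with exposure as columns: a = 284 (Vaccinated, case), b = 2597 (Vaccinated, non-case), c = 193 (Unvaccinated, case), d = 792.
Risk in exposed = 284/2881 = 0.098577; risk in unexposed = 193/985 = 0.195939.
Risk difference = 0.098577 − 0.195939 = -0.097362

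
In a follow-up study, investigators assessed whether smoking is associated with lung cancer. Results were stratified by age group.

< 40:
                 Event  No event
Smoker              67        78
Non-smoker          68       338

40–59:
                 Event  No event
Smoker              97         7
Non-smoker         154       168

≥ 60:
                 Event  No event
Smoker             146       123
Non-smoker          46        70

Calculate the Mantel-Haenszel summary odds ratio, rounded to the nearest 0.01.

3.94

OR_MH = Σ(aᵢdᵢ/nᵢ) / Σ(bᵢcᵢ/nᵢ), where nᵢ is the stratum total.
Stratum 1 (< 40): n = 551; a·d/n = 67·338/551 = 41.0998; b·c/n = 78·68/551 = 9.6261
Stratum 2 (40–59): n = 426; a·d/n = 97·168/426 = 38.2535; b·c/n = 7·154/426 = 2.5305
Stratum 3 (≥ 60): n = 385; a·d/n = 146·70/385 = 26.5455; b·c/n = 123·46/385 = 14.6961
OR_MH = (41.0998 + 38.2535 + 26.5455) / (9.6261 + 2.5305 + 14.6961) = 105.8988 / 26.8528 = 3.94368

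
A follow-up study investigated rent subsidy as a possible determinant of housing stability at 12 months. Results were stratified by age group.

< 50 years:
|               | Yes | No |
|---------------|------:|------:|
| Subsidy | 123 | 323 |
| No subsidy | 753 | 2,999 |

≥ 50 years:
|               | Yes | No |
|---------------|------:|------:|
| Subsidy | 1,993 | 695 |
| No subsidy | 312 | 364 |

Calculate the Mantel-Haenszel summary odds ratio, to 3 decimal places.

2.480

OR_MH = Σ(aᵢdᵢ/nᵢ) / Σ(bᵢcᵢ/nᵢ), where nᵢ is the stratum total.
Stratum 1 (< 50 years): n = 4198; a·d/n = 123·2999/4198 = 87.8697; b·c/n = 323·753/4198 = 57.9369
Stratum 2 (≥ 50 years): n = 3364; a·d/n = 1993·364/3364 = 215.6516; b·c/n = 695·312/3364 = 64.4590
OR_MH = (87.8697 + 215.6516) / (57.9369 + 64.4590) = 303.5213 / 122.3959 = 2.47983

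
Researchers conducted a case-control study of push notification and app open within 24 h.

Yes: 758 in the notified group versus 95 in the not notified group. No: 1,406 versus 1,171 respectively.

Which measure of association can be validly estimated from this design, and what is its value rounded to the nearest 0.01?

From the description: a = 758, b = 1406, c = 95, d = 1171.
This is a case-control study: participants were sampled on outcome status, so risks in the source population cannot be estimated directly — relative risk is not valid here. The odds ratio is the appropriate measure.
OR = (a·d)/(b·c) = (758 × 1171) / (1406 × 95) = 887618 / 133570 = 6.64534

6.65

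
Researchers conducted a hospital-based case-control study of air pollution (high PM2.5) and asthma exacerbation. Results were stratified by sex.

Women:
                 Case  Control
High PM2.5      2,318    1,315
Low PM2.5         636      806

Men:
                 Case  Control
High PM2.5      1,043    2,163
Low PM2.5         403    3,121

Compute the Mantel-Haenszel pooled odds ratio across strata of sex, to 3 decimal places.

2.894

OR_MH = Σ(aᵢdᵢ/nᵢ) / Σ(bᵢcᵢ/nᵢ), where nᵢ is the stratum total.
Stratum 1 (Women): n = 5075; a·d/n = 2318·806/5075 = 368.1395; b·c/n = 1315·636/5075 = 164.7961
Stratum 2 (Men): n = 6730; a·d/n = 1043·3121/6730 = 483.6854; b·c/n = 2163·403/6730 = 129.5229
OR_MH = (368.1395 + 483.6854) / (164.7961 + 129.5229) = 851.8249 / 294.3189 = 2.89422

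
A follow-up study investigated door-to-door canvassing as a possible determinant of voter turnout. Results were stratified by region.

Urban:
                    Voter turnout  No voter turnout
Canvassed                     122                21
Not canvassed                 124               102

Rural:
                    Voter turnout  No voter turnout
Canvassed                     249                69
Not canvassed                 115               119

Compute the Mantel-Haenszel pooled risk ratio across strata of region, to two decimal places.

RR_MH = Σ(aᵢ·n₀ᵢ/nᵢ) / Σ(cᵢ·n₁ᵢ/nᵢ), with n₁ᵢ = aᵢ+bᵢ (exposed), n₀ᵢ = cᵢ+dᵢ (unexposed), nᵢ = n₁ᵢ+n₀ᵢ.
Stratum 1 (Urban): n₁ = 143, n₀ = 226, n = 369; a·n₀/n = 122·226/369 = 74.7209; c·n₁/n = 124·143/369 = 48.0542
Stratum 2 (Rural): n₁ = 318, n₀ = 234, n = 552; a·n₀/n = 249·234/552 = 105.5543; c·n₁/n = 115·318/552 = 66.2500
RR_MH = (74.7209 + 105.5543) / (48.0542 + 66.2500) = 180.2752 / 114.3042 = 1.57715

1.58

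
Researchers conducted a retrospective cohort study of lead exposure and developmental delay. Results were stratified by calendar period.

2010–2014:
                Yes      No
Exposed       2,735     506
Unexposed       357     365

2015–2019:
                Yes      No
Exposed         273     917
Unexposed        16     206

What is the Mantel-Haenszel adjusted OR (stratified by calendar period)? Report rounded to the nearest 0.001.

OR_MH = Σ(aᵢdᵢ/nᵢ) / Σ(bᵢcᵢ/nᵢ), where nᵢ is the stratum total.
Stratum 1 (2010–2014): n = 3963; a·d/n = 2735·365/3963 = 251.8988; b·c/n = 506·357/3963 = 45.5821
Stratum 2 (2015–2019): n = 1412; a·d/n = 273·206/1412 = 39.8286; b·c/n = 917·16/1412 = 10.3909
OR_MH = (251.8988 + 39.8286) / (45.5821 + 10.3909) = 291.7274 / 55.9731 = 5.21192

5.212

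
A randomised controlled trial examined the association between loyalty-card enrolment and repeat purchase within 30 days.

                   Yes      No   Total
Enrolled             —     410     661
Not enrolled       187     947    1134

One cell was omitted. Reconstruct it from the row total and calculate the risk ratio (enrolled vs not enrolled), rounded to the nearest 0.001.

2.303

The missing cell is in the exposed row: 661 − 410 = 251.
So a = 251, b = 410, c = 187, d = 947.
RR = [a/(a+b)] / [c/(c+d)] = (251/661) / (187/1134) = 0.37973/0.16490 = 2.30273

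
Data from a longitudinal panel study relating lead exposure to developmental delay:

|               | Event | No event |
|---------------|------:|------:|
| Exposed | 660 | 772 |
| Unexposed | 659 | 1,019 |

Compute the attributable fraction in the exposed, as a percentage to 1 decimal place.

14.8

Cells: a = 660, b = 772, c = 659, d = 1019.
Risk in exposed = 660/1432 = 0.46089; risk in unexposed = 659/1678 = 0.39273.
RR = 0.46089/0.39273 = 1.17357
AR% = (RR − 1)/RR × 100 = (1.17357 − 1)/1.17357 × 100 = 14.7896%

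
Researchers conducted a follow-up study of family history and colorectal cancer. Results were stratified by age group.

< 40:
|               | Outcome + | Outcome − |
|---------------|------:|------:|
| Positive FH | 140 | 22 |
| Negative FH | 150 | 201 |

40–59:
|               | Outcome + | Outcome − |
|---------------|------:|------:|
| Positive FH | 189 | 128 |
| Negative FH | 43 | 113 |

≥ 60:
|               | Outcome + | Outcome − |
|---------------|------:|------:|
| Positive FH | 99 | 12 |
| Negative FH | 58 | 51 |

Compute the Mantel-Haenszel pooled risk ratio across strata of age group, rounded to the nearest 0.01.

1.96

RR_MH = Σ(aᵢ·n₀ᵢ/nᵢ) / Σ(cᵢ·n₁ᵢ/nᵢ), with n₁ᵢ = aᵢ+bᵢ (exposed), n₀ᵢ = cᵢ+dᵢ (unexposed), nᵢ = n₁ᵢ+n₀ᵢ.
Stratum 1 (< 40): n₁ = 162, n₀ = 351, n = 513; a·n₀/n = 140·351/513 = 95.7895; c·n₁/n = 150·162/513 = 47.3684
Stratum 2 (40–59): n₁ = 317, n₀ = 156, n = 473; a·n₀/n = 189·156/473 = 62.3340; c·n₁/n = 43·317/473 = 28.8182
Stratum 3 (≥ 60): n₁ = 111, n₀ = 109, n = 220; a·n₀/n = 99·109/220 = 49.0500; c·n₁/n = 58·111/220 = 29.2636
RR_MH = (95.7895 + 62.3340 + 49.0500) / (47.3684 + 28.8182 + 29.2636) = 207.1735 / 105.4502 = 1.96466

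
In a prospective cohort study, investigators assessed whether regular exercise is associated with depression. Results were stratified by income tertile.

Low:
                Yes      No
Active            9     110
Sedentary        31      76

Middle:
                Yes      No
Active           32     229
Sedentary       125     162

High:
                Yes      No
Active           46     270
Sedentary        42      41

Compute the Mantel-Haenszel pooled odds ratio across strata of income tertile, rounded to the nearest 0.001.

0.180

OR_MH = Σ(aᵢdᵢ/nᵢ) / Σ(bᵢcᵢ/nᵢ), where nᵢ is the stratum total.
Stratum 1 (Low): n = 226; a·d/n = 9·76/226 = 3.0265; b·c/n = 110·31/226 = 15.0885
Stratum 2 (Middle): n = 548; a·d/n = 32·162/548 = 9.4599; b·c/n = 229·125/548 = 52.2354
Stratum 3 (High): n = 399; a·d/n = 46·41/399 = 4.7268; b·c/n = 270·42/399 = 28.4211
OR_MH = (3.0265 + 9.4599 + 4.7268) / (15.0885 + 52.2354 + 28.4211) = 17.2132 / 95.7449 = 0.17978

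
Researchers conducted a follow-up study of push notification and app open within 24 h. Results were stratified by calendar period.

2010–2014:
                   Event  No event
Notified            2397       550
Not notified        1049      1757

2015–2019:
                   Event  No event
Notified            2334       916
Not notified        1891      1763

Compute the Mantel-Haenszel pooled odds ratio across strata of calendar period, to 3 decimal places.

3.782

OR_MH = Σ(aᵢdᵢ/nᵢ) / Σ(bᵢcᵢ/nᵢ), where nᵢ is the stratum total.
Stratum 1 (2010–2014): n = 5753; a·d/n = 2397·1757/5753 = 732.0579; b·c/n = 550·1049/5753 = 100.2868
Stratum 2 (2015–2019): n = 6904; a·d/n = 2334·1763/6904 = 596.0084; b·c/n = 916·1891/6904 = 250.8917
OR_MH = (732.0579 + 596.0084) / (100.2868 + 250.8917) = 1328.0663 / 351.1785 = 3.78174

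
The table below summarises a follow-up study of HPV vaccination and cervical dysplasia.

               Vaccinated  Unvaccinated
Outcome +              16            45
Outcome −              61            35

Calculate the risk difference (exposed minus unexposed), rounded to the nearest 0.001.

Reading the table with exposure as columns: a = 16 (Vaccinated, case), b = 61 (Vaccinated, non-case), c = 45 (Unvaccinated, case), d = 35.
Risk in exposed = 16/77 = 0.207792; risk in unexposed = 45/80 = 0.562500.
Risk difference = 0.207792 − 0.562500 = -0.354708

-0.355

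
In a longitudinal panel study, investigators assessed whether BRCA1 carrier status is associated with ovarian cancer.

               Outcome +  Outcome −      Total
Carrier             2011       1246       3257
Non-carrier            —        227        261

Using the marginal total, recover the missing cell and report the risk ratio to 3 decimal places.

4.740

The missing cell is in the unexposed row: 261 − 227 = 34.
So a = 2011, b = 1246, c = 34, d = 227.
RR = [a/(a+b)] / [c/(c+d)] = (2011/3257) / (34/261) = 0.61744/0.13027 = 4.73976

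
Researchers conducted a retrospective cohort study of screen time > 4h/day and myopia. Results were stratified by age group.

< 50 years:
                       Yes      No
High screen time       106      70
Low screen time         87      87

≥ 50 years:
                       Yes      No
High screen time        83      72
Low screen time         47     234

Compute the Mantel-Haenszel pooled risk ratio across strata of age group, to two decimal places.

1.76

RR_MH = Σ(aᵢ·n₀ᵢ/nᵢ) / Σ(cᵢ·n₁ᵢ/nᵢ), with n₁ᵢ = aᵢ+bᵢ (exposed), n₀ᵢ = cᵢ+dᵢ (unexposed), nᵢ = n₁ᵢ+n₀ᵢ.
Stratum 1 (< 50 years): n₁ = 176, n₀ = 174, n = 350; a·n₀/n = 106·174/350 = 52.6971; c·n₁/n = 87·176/350 = 43.7486
Stratum 2 (≥ 50 years): n₁ = 155, n₀ = 281, n = 436; a·n₀/n = 83·281/436 = 53.4931; c·n₁/n = 47·155/436 = 16.7087
RR_MH = (52.6971 + 53.4931) / (43.7486 + 16.7087) = 106.1903 / 60.4573 = 1.75645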